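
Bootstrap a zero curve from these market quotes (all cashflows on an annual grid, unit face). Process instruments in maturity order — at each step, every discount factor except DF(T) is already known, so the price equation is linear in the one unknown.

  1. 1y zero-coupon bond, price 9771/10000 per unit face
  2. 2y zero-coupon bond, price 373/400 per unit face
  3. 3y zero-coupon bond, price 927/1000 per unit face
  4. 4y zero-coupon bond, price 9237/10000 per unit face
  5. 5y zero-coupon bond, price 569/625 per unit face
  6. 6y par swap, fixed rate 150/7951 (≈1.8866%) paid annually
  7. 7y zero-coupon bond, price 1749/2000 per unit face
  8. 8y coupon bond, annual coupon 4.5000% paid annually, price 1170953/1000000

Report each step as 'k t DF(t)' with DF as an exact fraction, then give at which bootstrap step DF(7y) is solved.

step 1 [1y] zero: DF = P = 9771/10000 ≈ 0.977100
step 2 [2y] zero: DF = P = 373/400 ≈ 0.932500
step 3 [3y] zero: DF = P = 927/1000 ≈ 0.927000
step 4 [4y] zero: DF = P = 9237/10000 ≈ 0.923700
step 5 [5y] zero: DF = P = 569/625 ≈ 0.910400
step 6 [6y] swap r/1=150/7951: DF=(1 − 150/7951·(0.977100+0.932500+0.927000+0.923700+0.910400))/(1+150/7951) = 179/200 ≈ 0.895000
step 7 [7y] zero: DF = P = 1749/2000 ≈ 0.874500
step 8 [8y] bond c/1=9/200: DF=(1170953/1000000 − 9/200·(0.977100+0.932500+0.927000+0.923700+0.910400+0.895000+0.874500))/(1+9/200) = 527/625 ≈ 0.843200

1 1 9771/10000
2 2 373/400
3 3 927/1000
4 4 9237/10000
5 5 569/625
6 6 179/200
7 7 1749/2000
8 8 527/625
DF(7y) is solved at step 7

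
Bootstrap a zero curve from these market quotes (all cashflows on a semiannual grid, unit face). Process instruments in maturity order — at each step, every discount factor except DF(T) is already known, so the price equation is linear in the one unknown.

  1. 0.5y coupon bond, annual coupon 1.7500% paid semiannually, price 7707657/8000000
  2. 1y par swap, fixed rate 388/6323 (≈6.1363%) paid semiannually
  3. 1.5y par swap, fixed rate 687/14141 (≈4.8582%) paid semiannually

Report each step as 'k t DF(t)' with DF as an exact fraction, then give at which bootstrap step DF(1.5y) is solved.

step 1 [0.5y] bond c/2=7/800: DF=(7707657/8000000 − 7/800·(0))/(1+7/800) = 9551/10000 ≈ 0.955100
step 2 [1y] swap r/2=194/6323: DF=(1 − 194/6323·(0.955100))/(1+194/6323) = 4709/5000 ≈ 0.941800
step 3 [1.5y] swap r/2=687/28282: DF=(1 − 687/28282·(0.955100+0.941800))/(1+687/28282) = 9313/10000 ≈ 0.931300

1 1/2 9551/10000
2 1 4709/5000
3 3/2 9313/10000
DF(1.5y) is solved at step 3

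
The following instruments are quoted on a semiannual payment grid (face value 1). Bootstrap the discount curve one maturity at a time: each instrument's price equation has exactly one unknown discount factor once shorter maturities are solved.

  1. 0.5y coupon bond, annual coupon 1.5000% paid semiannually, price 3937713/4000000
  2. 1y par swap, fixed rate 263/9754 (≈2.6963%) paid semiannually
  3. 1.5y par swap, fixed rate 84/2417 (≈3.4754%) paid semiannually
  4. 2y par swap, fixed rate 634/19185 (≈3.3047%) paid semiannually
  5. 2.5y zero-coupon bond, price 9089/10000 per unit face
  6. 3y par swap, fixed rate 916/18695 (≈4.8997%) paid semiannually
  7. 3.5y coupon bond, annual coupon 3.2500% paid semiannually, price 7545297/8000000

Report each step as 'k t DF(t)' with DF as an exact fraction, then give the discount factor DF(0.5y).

step 1 [0.5y] bond c/2=3/400: DF=(3937713/4000000 − 3/400·(0))/(1+3/400) = 9771/10000 ≈ 0.977100
step 2 [1y] swap r/2=263/19508: DF=(1 − 263/19508·(0.977100))/(1+263/19508) = 9737/10000 ≈ 0.973700
step 3 [1.5y] swap r/2=42/2417: DF=(1 − 42/2417·(0.977100+0.973700))/(1+42/2417) = 1187/1250 ≈ 0.949600
step 4 [2y] swap r/2=317/19185: DF=(1 − 317/19185·(0.977100+0.973700+0.949600))/(1+317/19185) = 4683/5000 ≈ 0.936600
step 5 [2.5y] zero: DF = P = 9089/10000 ≈ 0.908900
step 6 [3y] swap r/2=458/18695: DF=(1 − 458/18695·(0.977100+0.973700+0.949600+0.936600+0.908900))/(1+458/18695) = 4313/5000 ≈ 0.862600
step 7 [3.5y] bond c/2=13/800: DF=(7545297/8000000 − 13/800·(0.977100+0.973700+0.949600+0.936600+0.908900+0.862600))/(1+13/800) = 524/625 ≈ 0.838400

1 1/2 9771/10000
2 1 9737/10000
3 3/2 1187/1250
4 2 4683/5000
5 5/2 9089/10000
6 3 4313/5000
7 7/2 524/625
DF(0.5y) = 9771/10000 ≈ 0.977100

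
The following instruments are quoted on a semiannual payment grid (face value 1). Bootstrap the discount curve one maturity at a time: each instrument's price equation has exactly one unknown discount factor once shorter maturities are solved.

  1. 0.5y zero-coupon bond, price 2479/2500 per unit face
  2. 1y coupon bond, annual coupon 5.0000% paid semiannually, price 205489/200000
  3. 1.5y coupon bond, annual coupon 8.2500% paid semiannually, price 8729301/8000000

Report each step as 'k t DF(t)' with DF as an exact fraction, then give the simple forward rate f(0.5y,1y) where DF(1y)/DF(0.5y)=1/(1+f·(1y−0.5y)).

1 1/2 2479/2500
2 1 4891/5000
3 3/2 9699/10000
f(0.5y,1y) = ((2479/2500)/(4891/5000) − 1)/(1/2) = 2/73 ≈ 2.7397%

step 1 [0.5y] zero: DF = P = 2479/2500 ≈ 0.991600
step 2 [1y] bond c/2=1/40: DF=(205489/200000 − 1/40·(0.991600))/(1+1/40) = 4891/5000 ≈ 0.978200
step 3 [1.5y] bond c/2=33/800: DF=(8729301/8000000 − 33/800·(0.991600+0.978200))/(1+33/800) = 9699/10000 ≈ 0.969900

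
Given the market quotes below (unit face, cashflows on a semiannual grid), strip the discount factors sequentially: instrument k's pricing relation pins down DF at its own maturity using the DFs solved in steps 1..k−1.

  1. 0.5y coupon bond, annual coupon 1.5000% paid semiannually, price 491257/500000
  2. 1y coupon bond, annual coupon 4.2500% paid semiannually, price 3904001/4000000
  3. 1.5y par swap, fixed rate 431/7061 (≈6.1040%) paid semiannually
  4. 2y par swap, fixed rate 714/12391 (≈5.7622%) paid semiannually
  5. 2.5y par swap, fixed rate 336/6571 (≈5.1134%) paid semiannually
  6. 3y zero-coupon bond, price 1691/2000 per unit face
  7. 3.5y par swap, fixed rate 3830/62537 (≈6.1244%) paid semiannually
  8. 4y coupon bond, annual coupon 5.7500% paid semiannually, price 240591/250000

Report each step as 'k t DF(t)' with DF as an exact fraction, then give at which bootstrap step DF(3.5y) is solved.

1 1/2 1219/1250
2 1 4677/5000
3 3/2 4569/5000
4 2 8929/10000
5 5/2 1103/1250
6 3 1691/2000
7 7/2 1617/2000
8 4 7607/10000
DF(3.5y) is solved at step 7

step 1 [0.5y] bond c/2=3/400: DF=(491257/500000 − 3/400·(0))/(1+3/400) = 1219/1250 ≈ 0.975200
step 2 [1y] bond c/2=17/800: DF=(3904001/4000000 − 17/800·(0.975200))/(1+17/800) = 4677/5000 ≈ 0.935400
step 3 [1.5y] swap r/2=431/14122: DF=(1 − 431/14122·(0.975200+0.935400))/(1+431/14122) = 4569/5000 ≈ 0.913800
step 4 [2y] swap r/2=357/12391: DF=(1 − 357/12391·(0.975200+0.935400+0.913800))/(1+357/12391) = 8929/10000 ≈ 0.892900
step 5 [2.5y] swap r/2=168/6571: DF=(1 − 168/6571·(0.975200+0.935400+0.913800+0.892900))/(1+168/6571) = 1103/1250 ≈ 0.882400
step 6 [3y] zero: DF = P = 1691/2000 ≈ 0.845500
step 7 [3.5y] swap r/2=1915/62537: DF=(1 − 1915/62537·(0.975200+0.935400+0.913800+0.892900+0.882400+0.845500))/(1+1915/62537) = 1617/2000 ≈ 0.808500
step 8 [4y] bond c/2=23/800: DF=(240591/250000 − 23/800·(0.975200+0.935400+0.913800+0.892900+0.882400+0.845500+0.808500))/(1+23/800) = 7607/10000 ≈ 0.760700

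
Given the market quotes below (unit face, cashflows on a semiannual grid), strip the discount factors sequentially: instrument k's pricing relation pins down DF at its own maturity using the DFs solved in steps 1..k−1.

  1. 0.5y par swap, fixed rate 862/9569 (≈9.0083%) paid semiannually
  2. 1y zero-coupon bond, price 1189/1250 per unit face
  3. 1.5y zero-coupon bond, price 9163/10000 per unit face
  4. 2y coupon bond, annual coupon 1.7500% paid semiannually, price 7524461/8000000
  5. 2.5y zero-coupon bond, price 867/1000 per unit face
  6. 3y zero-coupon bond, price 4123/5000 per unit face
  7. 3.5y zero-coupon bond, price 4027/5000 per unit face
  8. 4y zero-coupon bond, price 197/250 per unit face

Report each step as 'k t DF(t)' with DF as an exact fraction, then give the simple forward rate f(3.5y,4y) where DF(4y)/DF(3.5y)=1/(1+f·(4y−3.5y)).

step 1 [0.5y] swap r/2=431/9569: DF=(1 − 431/9569·(0))/(1+431/9569) = 9569/10000 ≈ 0.956900
step 2 [1y] zero: DF = P = 1189/1250 ≈ 0.951200
step 3 [1.5y] zero: DF = P = 9163/10000 ≈ 0.916300
step 4 [2y] bond c/2=7/800: DF=(7524461/8000000 − 7/800·(0.956900+0.951200+0.916300))/(1+7/800) = 9079/10000 ≈ 0.907900
step 5 [2.5y] zero: DF = P = 867/1000 ≈ 0.867000
step 6 [3y] zero: DF = P = 4123/5000 ≈ 0.824600
step 7 [3.5y] zero: DF = P = 4027/5000 ≈ 0.805400
step 8 [4y] zero: DF = P = 197/250 ≈ 0.788000

1 1/2 9569/10000
2 1 1189/1250
3 3/2 9163/10000
4 2 9079/10000
5 5/2 867/1000
6 3 4123/5000
7 7/2 4027/5000
8 4 197/250
f(3.5y,4y) = ((4027/5000)/(197/250) − 1)/(1/2) = 87/1970 ≈ 4.4162%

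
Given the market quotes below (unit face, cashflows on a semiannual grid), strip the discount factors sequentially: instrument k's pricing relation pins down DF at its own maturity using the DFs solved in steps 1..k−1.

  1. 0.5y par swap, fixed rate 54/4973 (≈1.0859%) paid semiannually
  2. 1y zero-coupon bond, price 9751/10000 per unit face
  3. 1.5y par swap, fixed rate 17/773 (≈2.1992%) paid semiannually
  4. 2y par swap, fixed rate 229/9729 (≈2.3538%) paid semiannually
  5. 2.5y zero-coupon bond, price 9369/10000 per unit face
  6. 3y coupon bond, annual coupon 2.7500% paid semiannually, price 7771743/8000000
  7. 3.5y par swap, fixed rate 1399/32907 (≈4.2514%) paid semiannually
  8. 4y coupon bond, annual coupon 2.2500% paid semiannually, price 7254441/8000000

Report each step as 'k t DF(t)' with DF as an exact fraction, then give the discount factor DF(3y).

step 1 [0.5y] swap r/2=27/4973: DF=(1 − 27/4973·(0))/(1+27/4973) = 4973/5000 ≈ 0.994600
step 2 [1y] zero: DF = P = 9751/10000 ≈ 0.975100
step 3 [1.5y] swap r/2=17/1546: DF=(1 − 17/1546·(0.994600+0.975100))/(1+17/1546) = 9677/10000 ≈ 0.967700
step 4 [2y] swap r/2=229/19458: DF=(1 − 229/19458·(0.994600+0.975100+0.967700))/(1+229/19458) = 4771/5000 ≈ 0.954200
step 5 [2.5y] zero: DF = P = 9369/10000 ≈ 0.936900
step 6 [3y] bond c/2=11/800: DF=(7771743/8000000 − 11/800·(0.994600+0.975100+0.967700+0.954200+0.936900))/(1+11/800) = 558/625 ≈ 0.892800
step 7 [3.5y] swap r/2=1399/65814: DF=(1 − 1399/65814·(0.994600+0.975100+0.967700+0.954200+0.936900+0.892800))/(1+1399/65814) = 8601/10000 ≈ 0.860100
step 8 [4y] bond c/2=9/800: DF=(7254441/8000000 − 9/800·(0.994600+0.975100+0.967700+0.954200+0.936900+0.892800+0.860100))/(1+9/800) = 1647/2000 ≈ 0.823500

1 1/2 4973/5000
2 1 9751/10000
3 3/2 9677/10000
4 2 4771/5000
5 5/2 9369/10000
6 3 558/625
7 7/2 8601/10000
8 4 1647/2000
DF(3y) = 558/625 ≈ 0.892800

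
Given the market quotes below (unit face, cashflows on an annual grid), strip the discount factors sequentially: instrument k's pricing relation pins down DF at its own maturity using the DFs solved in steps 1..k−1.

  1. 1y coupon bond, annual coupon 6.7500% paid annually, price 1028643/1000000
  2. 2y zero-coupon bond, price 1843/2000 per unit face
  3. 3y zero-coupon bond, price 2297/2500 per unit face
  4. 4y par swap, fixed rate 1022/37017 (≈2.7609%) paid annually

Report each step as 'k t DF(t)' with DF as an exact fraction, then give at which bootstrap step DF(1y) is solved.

1 1 2409/2500
2 2 1843/2000
3 3 2297/2500
4 4 4489/5000
DF(1y) is solved at step 1

step 1 [1y] bond c/1=27/400: DF=(1028643/1000000 − 27/400·(0))/(1+27/400) = 2409/2500 ≈ 0.963600
step 2 [2y] zero: DF = P = 1843/2000 ≈ 0.921500
step 3 [3y] zero: DF = P = 2297/2500 ≈ 0.918800
step 4 [4y] swap r/1=1022/37017: DF=(1 − 1022/37017·(0.963600+0.921500+0.918800))/(1+1022/37017) = 4489/5000 ≈ 0.897800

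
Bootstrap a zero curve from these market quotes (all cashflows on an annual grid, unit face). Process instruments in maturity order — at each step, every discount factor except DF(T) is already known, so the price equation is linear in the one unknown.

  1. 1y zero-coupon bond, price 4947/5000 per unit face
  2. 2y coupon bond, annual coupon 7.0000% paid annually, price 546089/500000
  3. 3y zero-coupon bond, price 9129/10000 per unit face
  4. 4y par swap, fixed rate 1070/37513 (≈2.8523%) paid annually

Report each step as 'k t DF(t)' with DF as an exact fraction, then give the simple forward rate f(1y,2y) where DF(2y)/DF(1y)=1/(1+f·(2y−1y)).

step 1 [1y] zero: DF = P = 4947/5000 ≈ 0.989400
step 2 [2y] bond c/1=7/100: DF=(546089/500000 − 7/100·(0.989400))/(1+7/100) = 239/250 ≈ 0.956000
step 3 [3y] zero: DF = P = 9129/10000 ≈ 0.912900
step 4 [4y] swap r/1=1070/37513: DF=(1 − 1070/37513·(0.989400+0.956000+0.912900))/(1+1070/37513) = 893/1000 ≈ 0.893000

1 1 4947/5000
2 2 239/250
3 3 9129/10000
4 4 893/1000
f(1y,2y) = ((4947/5000)/(239/250) − 1)/(1) = 167/4780 ≈ 3.4937%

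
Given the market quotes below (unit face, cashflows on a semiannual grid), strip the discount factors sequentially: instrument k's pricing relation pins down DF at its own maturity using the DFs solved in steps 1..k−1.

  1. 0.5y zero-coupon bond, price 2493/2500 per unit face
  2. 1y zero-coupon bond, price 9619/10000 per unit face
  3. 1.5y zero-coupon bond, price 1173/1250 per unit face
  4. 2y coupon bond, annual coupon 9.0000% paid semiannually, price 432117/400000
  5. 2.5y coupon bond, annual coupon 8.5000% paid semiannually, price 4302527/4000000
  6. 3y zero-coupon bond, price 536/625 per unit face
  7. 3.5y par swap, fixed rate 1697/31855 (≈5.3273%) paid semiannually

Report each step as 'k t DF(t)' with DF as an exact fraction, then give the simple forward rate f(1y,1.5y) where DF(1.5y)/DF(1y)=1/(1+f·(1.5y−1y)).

1 1/2 2493/2500
2 1 9619/10000
3 3/2 1173/1250
4 2 909/1000
5 5/2 4383/5000
6 3 536/625
7 7/2 8303/10000
f(1y,1.5y) = ((9619/10000)/(1173/1250) − 1)/(1/2) = 235/4692 ≈ 5.0085%

step 1 [0.5y] zero: DF = P = 2493/2500 ≈ 0.997200
step 2 [1y] zero: DF = P = 9619/10000 ≈ 0.961900
step 3 [1.5y] zero: DF = P = 1173/1250 ≈ 0.938400
step 4 [2y] bond c/2=9/200: DF=(432117/400000 − 9/200·(0.997200+0.961900+0.938400))/(1+9/200) = 909/1000 ≈ 0.909000
step 5 [2.5y] bond c/2=17/400: DF=(4302527/4000000 − 17/400·(0.997200+0.961900+0.938400+0.909000))/(1+17/400) = 4383/5000 ≈ 0.876600
step 6 [3y] zero: DF = P = 536/625 ≈ 0.857600
step 7 [3.5y] swap r/2=1697/63710: DF=(1 − 1697/63710·(0.997200+0.961900+0.938400+0.909000+0.876600+0.857600))/(1+1697/63710) = 8303/10000 ≈ 0.830300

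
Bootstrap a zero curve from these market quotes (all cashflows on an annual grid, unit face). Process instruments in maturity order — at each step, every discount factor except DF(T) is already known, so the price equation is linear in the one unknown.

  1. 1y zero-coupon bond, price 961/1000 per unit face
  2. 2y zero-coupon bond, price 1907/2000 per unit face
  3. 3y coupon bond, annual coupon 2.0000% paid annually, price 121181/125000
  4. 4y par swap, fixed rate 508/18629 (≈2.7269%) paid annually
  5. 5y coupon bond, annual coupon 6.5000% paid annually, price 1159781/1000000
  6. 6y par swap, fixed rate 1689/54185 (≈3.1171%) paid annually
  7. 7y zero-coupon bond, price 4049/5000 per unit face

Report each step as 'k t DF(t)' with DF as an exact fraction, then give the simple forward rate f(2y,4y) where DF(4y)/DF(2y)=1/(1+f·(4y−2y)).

step 1 [1y] zero: DF = P = 961/1000 ≈ 0.961000
step 2 [2y] zero: DF = P = 1907/2000 ≈ 0.953500
step 3 [3y] bond c/1=1/50: DF=(121181/125000 − 1/50·(0.961000+0.953500))/(1+1/50) = 9129/10000 ≈ 0.912900
step 4 [4y] swap r/1=508/18629: DF=(1 − 508/18629·(0.961000+0.953500+0.912900))/(1+508/18629) = 1123/1250 ≈ 0.898400
step 5 [5y] bond c/1=13/200: DF=(1159781/1000000 − 13/200·(0.961000+0.953500+0.912900+0.898400))/(1+13/200) = 1077/1250 ≈ 0.861600
step 6 [6y] swap r/1=1689/54185: DF=(1 − 1689/54185·(0.961000+0.953500+0.912900+0.898400+0.861600))/(1+1689/54185) = 8311/10000 ≈ 0.831100
step 7 [7y] zero: DF = P = 4049/5000 ≈ 0.809800

1 1 961/1000
2 2 1907/2000
3 3 9129/10000
4 4 1123/1250
5 5 1077/1250
6 6 8311/10000
7 7 4049/5000
f(2y,4y) = ((1907/2000)/(1123/1250) − 1)/(2) = 551/17968 ≈ 3.0666%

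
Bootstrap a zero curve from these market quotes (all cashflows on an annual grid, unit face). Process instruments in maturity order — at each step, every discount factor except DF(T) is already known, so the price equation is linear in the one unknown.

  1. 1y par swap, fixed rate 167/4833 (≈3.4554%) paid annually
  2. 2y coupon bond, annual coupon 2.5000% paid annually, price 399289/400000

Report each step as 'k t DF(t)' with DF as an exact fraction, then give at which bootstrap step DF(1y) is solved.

step 1 [1y] swap r/1=167/4833: DF=(1 − 167/4833·(0))/(1+167/4833) = 4833/5000 ≈ 0.966600
step 2 [2y] bond c/1=1/40: DF=(399289/400000 − 1/40·(0.966600))/(1+1/40) = 9503/10000 ≈ 0.950300

1 1 4833/5000
2 2 9503/10000
DF(1y) is solved at step 1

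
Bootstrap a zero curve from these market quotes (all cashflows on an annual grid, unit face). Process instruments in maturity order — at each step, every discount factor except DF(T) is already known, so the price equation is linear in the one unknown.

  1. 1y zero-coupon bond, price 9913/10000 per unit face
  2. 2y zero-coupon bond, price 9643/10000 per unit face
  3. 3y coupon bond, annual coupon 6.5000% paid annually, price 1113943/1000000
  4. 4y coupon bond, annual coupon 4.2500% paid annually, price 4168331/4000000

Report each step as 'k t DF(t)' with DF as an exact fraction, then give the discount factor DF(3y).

1 1 9913/10000
2 2 9643/10000
3 3 4633/5000
4 4 8821/10000
DF(3y) = 4633/5000 ≈ 0.926600

step 1 [1y] zero: DF = P = 9913/10000 ≈ 0.991300
step 2 [2y] zero: DF = P = 9643/10000 ≈ 0.964300
step 3 [3y] bond c/1=13/200: DF=(1113943/1000000 − 13/200·(0.991300+0.964300))/(1+13/200) = 4633/5000 ≈ 0.926600
step 4 [4y] bond c/1=17/400: DF=(4168331/4000000 − 17/400·(0.991300+0.964300+0.926600))/(1+17/400) = 8821/10000 ≈ 0.882100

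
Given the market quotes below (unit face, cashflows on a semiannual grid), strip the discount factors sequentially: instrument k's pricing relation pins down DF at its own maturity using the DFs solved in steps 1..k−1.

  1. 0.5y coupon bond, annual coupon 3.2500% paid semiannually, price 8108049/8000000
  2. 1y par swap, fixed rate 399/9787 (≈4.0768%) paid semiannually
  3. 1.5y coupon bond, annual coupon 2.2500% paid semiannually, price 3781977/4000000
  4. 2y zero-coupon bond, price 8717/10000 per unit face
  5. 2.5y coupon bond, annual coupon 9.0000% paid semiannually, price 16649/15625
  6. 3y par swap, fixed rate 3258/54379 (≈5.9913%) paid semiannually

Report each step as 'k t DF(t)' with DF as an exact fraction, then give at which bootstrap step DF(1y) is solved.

1 1/2 9973/10000
2 1 9601/10000
3 3/2 2283/2500
4 2 8717/10000
5 5/2 1717/2000
6 3 8371/10000
DF(1y) is solved at step 2

step 1 [0.5y] bond c/2=13/800: DF=(8108049/8000000 − 13/800·(0))/(1+13/800) = 9973/10000 ≈ 0.997300
step 2 [1y] swap r/2=399/19574: DF=(1 − 399/19574·(0.997300))/(1+399/19574) = 9601/10000 ≈ 0.960100
step 3 [1.5y] bond c/2=9/800: DF=(3781977/4000000 − 9/800·(0.997300+0.960100))/(1+9/800) = 2283/2500 ≈ 0.913200
step 4 [2y] zero: DF = P = 8717/10000 ≈ 0.871700
step 5 [2.5y] bond c/2=9/200: DF=(16649/15625 − 9/200·(0.997300+0.960100+0.913200+0.871700))/(1+9/200) = 1717/2000 ≈ 0.858500
step 6 [3y] swap r/2=1629/54379: DF=(1 − 1629/54379·(0.997300+0.960100+0.913200+0.871700+0.858500))/(1+1629/54379) = 8371/10000 ≈ 0.837100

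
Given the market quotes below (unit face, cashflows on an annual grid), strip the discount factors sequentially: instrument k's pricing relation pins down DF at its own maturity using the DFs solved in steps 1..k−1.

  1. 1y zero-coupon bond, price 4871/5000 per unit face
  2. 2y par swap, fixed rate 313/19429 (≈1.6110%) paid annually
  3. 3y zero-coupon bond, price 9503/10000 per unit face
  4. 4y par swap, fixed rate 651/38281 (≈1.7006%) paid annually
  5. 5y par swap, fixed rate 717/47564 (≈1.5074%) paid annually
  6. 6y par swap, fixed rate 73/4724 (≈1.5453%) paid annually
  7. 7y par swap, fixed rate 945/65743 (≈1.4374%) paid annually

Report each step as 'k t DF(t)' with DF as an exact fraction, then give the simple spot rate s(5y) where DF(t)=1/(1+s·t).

1 1 4871/5000
2 2 9687/10000
3 3 9503/10000
4 4 9349/10000
5 5 9283/10000
6 6 2281/2500
7 7 1811/2000
s(5y) = (1/(9283/10000) − 1)/(5) = 717/46415 ≈ 1.5448%

step 1 [1y] zero: DF = P = 4871/5000 ≈ 0.974200
step 2 [2y] swap r/1=313/19429: DF=(1 − 313/19429·(0.974200))/(1+313/19429) = 9687/10000 ≈ 0.968700
step 3 [3y] zero: DF = P = 9503/10000 ≈ 0.950300
step 4 [4y] swap r/1=651/38281: DF=(1 − 651/38281·(0.974200+0.968700+0.950300))/(1+651/38281) = 9349/10000 ≈ 0.934900
step 5 [5y] swap r/1=717/47564: DF=(1 − 717/47564·(0.974200+0.968700+0.950300+0.934900))/(1+717/47564) = 9283/10000 ≈ 0.928300
step 6 [6y] swap r/1=73/4724: DF=(1 − 73/4724·(0.974200+0.968700+0.950300+0.934900+0.928300))/(1+73/4724) = 2281/2500 ≈ 0.912400
step 7 [7y] swap r/1=945/65743: DF=(1 − 945/65743·(0.974200+0.968700+0.950300+0.934900+0.928300+0.912400))/(1+945/65743) = 1811/2000 ≈ 0.905500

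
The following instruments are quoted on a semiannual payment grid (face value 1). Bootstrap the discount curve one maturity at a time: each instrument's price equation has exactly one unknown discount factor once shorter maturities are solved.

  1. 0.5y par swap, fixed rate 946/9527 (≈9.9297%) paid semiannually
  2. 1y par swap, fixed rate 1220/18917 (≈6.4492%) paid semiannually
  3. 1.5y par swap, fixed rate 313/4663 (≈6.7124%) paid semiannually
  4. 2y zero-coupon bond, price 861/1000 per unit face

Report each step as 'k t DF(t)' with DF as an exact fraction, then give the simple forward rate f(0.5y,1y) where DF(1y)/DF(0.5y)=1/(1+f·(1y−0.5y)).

step 1 [0.5y] swap r/2=473/9527: DF=(1 − 473/9527·(0))/(1+473/9527) = 9527/10000 ≈ 0.952700
step 2 [1y] swap r/2=610/18917: DF=(1 − 610/18917·(0.952700))/(1+610/18917) = 939/1000 ≈ 0.939000
step 3 [1.5y] swap r/2=313/9326: DF=(1 − 313/9326·(0.952700+0.939000))/(1+313/9326) = 9061/10000 ≈ 0.906100
step 4 [2y] zero: DF = P = 861/1000 ≈ 0.861000

1 1/2 9527/10000
2 1 939/1000
3 3/2 9061/10000
4 2 861/1000
f(0.5y,1y) = ((9527/10000)/(939/1000) − 1)/(1/2) = 137/4695 ≈ 2.9180%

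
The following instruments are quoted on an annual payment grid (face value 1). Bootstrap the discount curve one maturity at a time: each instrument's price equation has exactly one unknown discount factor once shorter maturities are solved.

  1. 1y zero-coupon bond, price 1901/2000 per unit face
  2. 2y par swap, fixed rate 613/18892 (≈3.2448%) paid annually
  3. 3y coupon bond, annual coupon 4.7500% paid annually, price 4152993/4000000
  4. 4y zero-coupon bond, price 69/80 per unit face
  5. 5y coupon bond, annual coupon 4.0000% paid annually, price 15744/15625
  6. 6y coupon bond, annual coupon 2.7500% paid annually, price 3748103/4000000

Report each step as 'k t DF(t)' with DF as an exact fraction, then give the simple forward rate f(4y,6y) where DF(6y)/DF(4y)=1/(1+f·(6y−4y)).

1 1 1901/2000
2 2 9387/10000
3 3 1811/2000
4 4 69/80
5 5 4141/5000
6 6 7919/10000
f(4y,6y) = ((69/80)/(7919/10000) − 1)/(2) = 353/7919 ≈ 4.4576%

step 1 [1y] zero: DF = P = 1901/2000 ≈ 0.950500
step 2 [2y] swap r/1=613/18892: DF=(1 − 613/18892·(0.950500))/(1+613/18892) = 9387/10000 ≈ 0.938700
step 3 [3y] bond c/1=19/400: DF=(4152993/4000000 − 19/400·(0.950500+0.938700))/(1+19/400) = 1811/2000 ≈ 0.905500
step 4 [4y] zero: DF = P = 69/80 ≈ 0.862500
step 5 [5y] bond c/1=1/25: DF=(15744/15625 − 1/25·(0.950500+0.938700+0.905500+0.862500))/(1+1/25) = 4141/5000 ≈ 0.828200
step 6 [6y] bond c/1=11/400: DF=(3748103/4000000 − 11/400·(0.950500+0.938700+0.905500+0.862500+0.828200))/(1+11/400) = 7919/10000 ≈ 0.791900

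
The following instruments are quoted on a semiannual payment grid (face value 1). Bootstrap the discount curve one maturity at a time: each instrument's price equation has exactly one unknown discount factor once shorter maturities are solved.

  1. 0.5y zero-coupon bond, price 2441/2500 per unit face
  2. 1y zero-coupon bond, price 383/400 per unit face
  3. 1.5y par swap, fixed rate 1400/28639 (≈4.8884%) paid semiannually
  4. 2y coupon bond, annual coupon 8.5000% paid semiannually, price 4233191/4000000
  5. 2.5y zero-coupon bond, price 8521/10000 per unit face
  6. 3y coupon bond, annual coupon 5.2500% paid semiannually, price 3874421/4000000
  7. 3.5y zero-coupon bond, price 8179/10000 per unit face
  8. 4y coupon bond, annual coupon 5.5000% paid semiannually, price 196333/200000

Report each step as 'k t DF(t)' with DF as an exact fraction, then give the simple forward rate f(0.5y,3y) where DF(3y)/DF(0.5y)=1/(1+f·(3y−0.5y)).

1 1/2 2441/2500
2 1 383/400
3 3/2 93/100
4 2 1123/1250
5 5/2 8521/10000
6 3 4129/5000
7 7/2 8179/10000
8 4 7879/10000
f(0.5y,3y) = ((2441/2500)/(4129/5000) − 1)/(5/2) = 1506/20645 ≈ 7.2947%

step 1 [0.5y] zero: DF = P = 2441/2500 ≈ 0.976400
step 2 [1y] zero: DF = P = 383/400 ≈ 0.957500
step 3 [1.5y] swap r/2=700/28639: DF=(1 − 700/28639·(0.976400+0.957500))/(1+700/28639) = 93/100 ≈ 0.930000
step 4 [2y] bond c/2=17/400: DF=(4233191/4000000 − 17/400·(0.976400+0.957500+0.930000))/(1+17/400) = 1123/1250 ≈ 0.898400
step 5 [2.5y] zero: DF = P = 8521/10000 ≈ 0.852100
step 6 [3y] bond c/2=21/800: DF=(3874421/4000000 − 21/800·(0.976400+0.957500+0.930000+0.898400+0.852100))/(1+21/800) = 4129/5000 ≈ 0.825800
step 7 [3.5y] zero: DF = P = 8179/10000 ≈ 0.817900
step 8 [4y] bond c/2=11/400: DF=(196333/200000 − 11/400·(0.976400+0.957500+0.930000+0.898400+0.852100+0.825800+0.817900))/(1+11/400) = 7879/10000 ≈ 0.787900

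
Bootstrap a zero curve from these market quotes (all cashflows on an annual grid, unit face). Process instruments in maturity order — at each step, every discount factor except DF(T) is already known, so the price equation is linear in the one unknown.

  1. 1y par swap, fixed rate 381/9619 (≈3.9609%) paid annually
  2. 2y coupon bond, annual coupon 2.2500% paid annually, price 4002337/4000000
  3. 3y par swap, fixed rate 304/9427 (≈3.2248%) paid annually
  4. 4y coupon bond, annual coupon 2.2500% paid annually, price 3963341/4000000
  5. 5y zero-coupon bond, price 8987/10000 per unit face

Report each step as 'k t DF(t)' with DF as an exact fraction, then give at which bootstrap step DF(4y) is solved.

1 1 9619/10000
2 2 4787/5000
3 3 568/625
4 4 2267/2500
5 5 8987/10000
DF(4y) is solved at step 4

step 1 [1y] swap r/1=381/9619: DF=(1 − 381/9619·(0))/(1+381/9619) = 9619/10000 ≈ 0.961900
step 2 [2y] bond c/1=9/400: DF=(4002337/4000000 − 9/400·(0.961900))/(1+9/400) = 4787/5000 ≈ 0.957400
step 3 [3y] swap r/1=304/9427: DF=(1 − 304/9427·(0.961900+0.957400))/(1+304/9427) = 568/625 ≈ 0.908800
step 4 [4y] bond c/1=9/400: DF=(3963341/4000000 − 9/400·(0.961900+0.957400+0.908800))/(1+9/400) = 2267/2500 ≈ 0.906800
step 5 [5y] zero: DF = P = 8987/10000 ≈ 0.898700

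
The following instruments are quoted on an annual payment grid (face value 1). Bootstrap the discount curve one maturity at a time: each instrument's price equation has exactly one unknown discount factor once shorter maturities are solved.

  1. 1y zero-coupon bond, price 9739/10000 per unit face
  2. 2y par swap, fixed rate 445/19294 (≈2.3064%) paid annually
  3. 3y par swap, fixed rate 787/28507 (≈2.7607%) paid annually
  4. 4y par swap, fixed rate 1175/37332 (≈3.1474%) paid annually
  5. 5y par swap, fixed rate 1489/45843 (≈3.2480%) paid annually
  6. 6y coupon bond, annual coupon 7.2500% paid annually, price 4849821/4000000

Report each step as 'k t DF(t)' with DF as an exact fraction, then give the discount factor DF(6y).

1 1 9739/10000
2 2 1911/2000
3 3 9213/10000
4 4 353/400
5 5 8511/10000
6 6 4103/5000
DF(6y) = 4103/5000 ≈ 0.820600

step 1 [1y] zero: DF = P = 9739/10000 ≈ 0.973900
step 2 [2y] swap r/1=445/19294: DF=(1 − 445/19294·(0.973900))/(1+445/19294) = 1911/2000 ≈ 0.955500
step 3 [3y] swap r/1=787/28507: DF=(1 − 787/28507·(0.973900+0.955500))/(1+787/28507) = 9213/10000 ≈ 0.921300
step 4 [4y] swap r/1=1175/37332: DF=(1 − 1175/37332·(0.973900+0.955500+0.921300))/(1+1175/37332) = 353/400 ≈ 0.882500
step 5 [5y] swap r/1=1489/45843: DF=(1 − 1489/45843·(0.973900+0.955500+0.921300+0.882500))/(1+1489/45843) = 8511/10000 ≈ 0.851100
step 6 [6y] bond c/1=29/400: DF=(4849821/4000000 − 29/400·(0.973900+0.955500+0.921300+0.882500+0.851100))/(1+29/400) = 4103/5000 ≈ 0.820600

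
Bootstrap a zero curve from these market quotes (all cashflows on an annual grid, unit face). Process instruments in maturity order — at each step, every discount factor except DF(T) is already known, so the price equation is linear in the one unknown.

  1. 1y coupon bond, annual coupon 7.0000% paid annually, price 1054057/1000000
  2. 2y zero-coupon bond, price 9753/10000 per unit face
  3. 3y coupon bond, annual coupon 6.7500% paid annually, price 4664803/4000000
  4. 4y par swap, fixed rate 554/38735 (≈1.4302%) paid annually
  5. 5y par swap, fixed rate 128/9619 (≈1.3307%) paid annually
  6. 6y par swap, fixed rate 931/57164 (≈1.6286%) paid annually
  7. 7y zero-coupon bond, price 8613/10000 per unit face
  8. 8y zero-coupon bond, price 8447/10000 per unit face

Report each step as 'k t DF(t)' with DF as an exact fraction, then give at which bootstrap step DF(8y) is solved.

1 1 9851/10000
2 2 9753/10000
3 3 1937/2000
4 4 4723/5000
5 5 117/125
6 6 9069/10000
7 7 8613/10000
8 8 8447/10000
DF(8y) is solved at step 8

step 1 [1y] bond c/1=7/100: DF=(1054057/1000000 − 7/100·(0))/(1+7/100) = 9851/10000 ≈ 0.985100
step 2 [2y] zero: DF = P = 9753/10000 ≈ 0.975300
step 3 [3y] bond c/1=27/400: DF=(4664803/4000000 − 27/400·(0.985100+0.975300))/(1+27/400) = 1937/2000 ≈ 0.968500
step 4 [4y] swap r/1=554/38735: DF=(1 − 554/38735·(0.985100+0.975300+0.968500))/(1+554/38735) = 4723/5000 ≈ 0.944600
step 5 [5y] swap r/1=128/9619: DF=(1 − 128/9619·(0.985100+0.975300+0.968500+0.944600))/(1+128/9619) = 117/125 ≈ 0.936000
step 6 [6y] swap r/1=931/57164: DF=(1 − 931/57164·(0.985100+0.975300+0.968500+0.944600+0.936000))/(1+931/57164) = 9069/10000 ≈ 0.906900
step 7 [7y] zero: DF = P = 8613/10000 ≈ 0.861300
step 8 [8y] zero: DF = P = 8447/10000 ≈ 0.844700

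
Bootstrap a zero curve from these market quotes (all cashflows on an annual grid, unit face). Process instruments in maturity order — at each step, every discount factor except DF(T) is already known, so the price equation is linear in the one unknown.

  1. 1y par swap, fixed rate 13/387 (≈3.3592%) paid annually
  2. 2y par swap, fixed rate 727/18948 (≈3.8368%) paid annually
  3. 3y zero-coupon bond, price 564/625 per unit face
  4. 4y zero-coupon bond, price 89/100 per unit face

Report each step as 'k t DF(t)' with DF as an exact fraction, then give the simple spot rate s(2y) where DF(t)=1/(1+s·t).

1 1 387/400
2 2 9273/10000
3 3 564/625
4 4 89/100
s(2y) = (1/(9273/10000) − 1)/(2) = 727/18546 ≈ 3.9200%

step 1 [1y] swap r/1=13/387: DF=(1 − 13/387·(0))/(1+13/387) = 387/400 ≈ 0.967500
step 2 [2y] swap r/1=727/18948: DF=(1 − 727/18948·(0.967500))/(1+727/18948) = 9273/10000 ≈ 0.927300
step 3 [3y] zero: DF = P = 564/625 ≈ 0.902400
step 4 [4y] zero: DF = P = 89/100 ≈ 0.890000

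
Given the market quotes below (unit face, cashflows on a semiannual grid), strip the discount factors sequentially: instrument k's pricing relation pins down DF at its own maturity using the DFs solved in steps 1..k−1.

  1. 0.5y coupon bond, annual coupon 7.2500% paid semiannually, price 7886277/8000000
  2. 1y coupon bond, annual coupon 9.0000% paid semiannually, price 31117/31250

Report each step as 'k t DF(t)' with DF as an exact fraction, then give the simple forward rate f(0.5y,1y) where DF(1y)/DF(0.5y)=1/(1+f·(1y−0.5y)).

step 1 [0.5y] bond c/2=29/800: DF=(7886277/8000000 − 29/800·(0))/(1+29/800) = 9513/10000 ≈ 0.951300
step 2 [1y] bond c/2=9/200: DF=(31117/31250 − 9/200·(0.951300))/(1+9/200) = 9119/10000 ≈ 0.911900

1 1/2 9513/10000
2 1 9119/10000
f(0.5y,1y) = ((9513/10000)/(9119/10000) − 1)/(1/2) = 788/9119 ≈ 8.6413%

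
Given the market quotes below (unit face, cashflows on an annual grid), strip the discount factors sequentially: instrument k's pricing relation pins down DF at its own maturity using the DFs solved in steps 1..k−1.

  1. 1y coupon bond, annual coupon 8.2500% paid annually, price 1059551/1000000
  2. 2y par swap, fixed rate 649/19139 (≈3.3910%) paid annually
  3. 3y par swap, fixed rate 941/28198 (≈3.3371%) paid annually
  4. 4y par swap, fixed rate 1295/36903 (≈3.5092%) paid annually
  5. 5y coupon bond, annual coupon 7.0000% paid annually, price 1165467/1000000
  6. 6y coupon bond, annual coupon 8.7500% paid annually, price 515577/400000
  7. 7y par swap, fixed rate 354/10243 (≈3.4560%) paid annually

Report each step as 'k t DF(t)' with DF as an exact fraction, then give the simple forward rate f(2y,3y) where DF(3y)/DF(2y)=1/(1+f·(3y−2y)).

1 1 2447/2500
2 2 9351/10000
3 3 9059/10000
4 4 1741/2000
5 5 4239/5000
6 6 8201/10000
7 7 1969/2500
f(2y,3y) = ((9351/10000)/(9059/10000) − 1)/(1) = 292/9059 ≈ 3.2233%

step 1 [1y] bond c/1=33/400: DF=(1059551/1000000 − 33/400·(0))/(1+33/400) = 2447/2500 ≈ 0.978800
step 2 [2y] swap r/1=649/19139: DF=(1 − 649/19139·(0.978800))/(1+649/19139) = 9351/10000 ≈ 0.935100
step 3 [3y] swap r/1=941/28198: DF=(1 − 941/28198·(0.978800+0.935100))/(1+941/28198) = 9059/10000 ≈ 0.905900
step 4 [4y] swap r/1=1295/36903: DF=(1 − 1295/36903·(0.978800+0.935100+0.905900))/(1+1295/36903) = 1741/2000 ≈ 0.870500
step 5 [5y] bond c/1=7/100: DF=(1165467/1000000 − 7/100·(0.978800+0.935100+0.905900+0.870500))/(1+7/100) = 4239/5000 ≈ 0.847800
step 6 [6y] bond c/1=7/80: DF=(515577/400000 − 7/80·(0.978800+0.935100+0.905900+0.870500+0.847800))/(1+7/80) = 8201/10000 ≈ 0.820100
step 7 [7y] swap r/1=354/10243: DF=(1 − 354/10243·(0.978800+0.935100+0.905900+0.870500+0.847800+0.820100))/(1+354/10243) = 1969/2500 ≈ 0.787600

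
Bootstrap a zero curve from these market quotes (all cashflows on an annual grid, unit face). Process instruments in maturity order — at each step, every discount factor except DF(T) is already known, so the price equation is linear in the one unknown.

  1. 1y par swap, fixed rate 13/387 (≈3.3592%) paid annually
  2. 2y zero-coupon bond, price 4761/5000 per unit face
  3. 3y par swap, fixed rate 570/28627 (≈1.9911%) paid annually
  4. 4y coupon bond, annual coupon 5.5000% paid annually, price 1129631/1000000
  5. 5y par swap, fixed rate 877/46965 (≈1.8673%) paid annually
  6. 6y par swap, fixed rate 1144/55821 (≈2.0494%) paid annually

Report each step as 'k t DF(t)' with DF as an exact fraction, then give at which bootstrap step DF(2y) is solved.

1 1 387/400
2 2 4761/5000
3 3 943/1000
4 4 1843/2000
5 5 9123/10000
6 6 1107/1250
DF(2y) is solved at step 2

step 1 [1y] swap r/1=13/387: DF=(1 − 13/387·(0))/(1+13/387) = 387/400 ≈ 0.967500
step 2 [2y] zero: DF = P = 4761/5000 ≈ 0.952200
step 3 [3y] swap r/1=570/28627: DF=(1 − 570/28627·(0.967500+0.952200))/(1+570/28627) = 943/1000 ≈ 0.943000
step 4 [4y] bond c/1=11/200: DF=(1129631/1000000 − 11/200·(0.967500+0.952200+0.943000))/(1+11/200) = 1843/2000 ≈ 0.921500
step 5 [5y] swap r/1=877/46965: DF=(1 − 877/46965·(0.967500+0.952200+0.943000+0.921500))/(1+877/46965) = 9123/10000 ≈ 0.912300
step 6 [6y] swap r/1=1144/55821: DF=(1 − 1144/55821·(0.967500+0.952200+0.943000+0.921500+0.912300))/(1+1144/55821) = 1107/1250 ≈ 0.885600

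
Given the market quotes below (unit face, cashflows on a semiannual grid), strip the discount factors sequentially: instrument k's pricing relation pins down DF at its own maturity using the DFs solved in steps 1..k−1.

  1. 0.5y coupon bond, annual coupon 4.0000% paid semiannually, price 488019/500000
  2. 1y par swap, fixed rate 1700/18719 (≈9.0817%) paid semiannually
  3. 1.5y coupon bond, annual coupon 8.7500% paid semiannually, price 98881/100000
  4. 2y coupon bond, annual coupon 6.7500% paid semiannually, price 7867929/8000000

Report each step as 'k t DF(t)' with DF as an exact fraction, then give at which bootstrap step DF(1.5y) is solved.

1 1/2 9569/10000
2 1 183/200
3 3/2 8689/10000
4 2 8619/10000
DF(1.5y) is solved at step 3

step 1 [0.5y] bond c/2=1/50: DF=(488019/500000 − 1/50·(0))/(1+1/50) = 9569/10000 ≈ 0.956900
step 2 [1y] swap r/2=850/18719: DF=(1 − 850/18719·(0.956900))/(1+850/18719) = 183/200 ≈ 0.915000
step 3 [1.5y] bond c/2=7/160: DF=(98881/100000 − 7/160·(0.956900+0.915000))/(1+7/160) = 8689/10000 ≈ 0.868900
step 4 [2y] bond c/2=27/800: DF=(7867929/8000000 − 27/800·(0.956900+0.915000+0.868900))/(1+27/800) = 8619/10000 ≈ 0.861900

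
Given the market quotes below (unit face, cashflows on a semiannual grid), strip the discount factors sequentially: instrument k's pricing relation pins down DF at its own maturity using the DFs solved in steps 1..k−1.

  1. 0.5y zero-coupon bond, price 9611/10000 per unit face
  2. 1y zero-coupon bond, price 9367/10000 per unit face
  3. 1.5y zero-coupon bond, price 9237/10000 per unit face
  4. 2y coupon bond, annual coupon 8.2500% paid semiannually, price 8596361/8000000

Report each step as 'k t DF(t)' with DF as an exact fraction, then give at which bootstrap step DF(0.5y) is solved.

step 1 [0.5y] zero: DF = P = 9611/10000 ≈ 0.961100
step 2 [1y] zero: DF = P = 9367/10000 ≈ 0.936700
step 3 [1.5y] zero: DF = P = 9237/10000 ≈ 0.923700
step 4 [2y] bond c/2=33/800: DF=(8596361/8000000 − 33/800·(0.961100+0.936700+0.923700))/(1+33/800) = 4601/5000 ≈ 0.920200

1 1/2 9611/10000
2 1 9367/10000
3 3/2 9237/10000
4 2 4601/5000
DF(0.5y) is solved at step 1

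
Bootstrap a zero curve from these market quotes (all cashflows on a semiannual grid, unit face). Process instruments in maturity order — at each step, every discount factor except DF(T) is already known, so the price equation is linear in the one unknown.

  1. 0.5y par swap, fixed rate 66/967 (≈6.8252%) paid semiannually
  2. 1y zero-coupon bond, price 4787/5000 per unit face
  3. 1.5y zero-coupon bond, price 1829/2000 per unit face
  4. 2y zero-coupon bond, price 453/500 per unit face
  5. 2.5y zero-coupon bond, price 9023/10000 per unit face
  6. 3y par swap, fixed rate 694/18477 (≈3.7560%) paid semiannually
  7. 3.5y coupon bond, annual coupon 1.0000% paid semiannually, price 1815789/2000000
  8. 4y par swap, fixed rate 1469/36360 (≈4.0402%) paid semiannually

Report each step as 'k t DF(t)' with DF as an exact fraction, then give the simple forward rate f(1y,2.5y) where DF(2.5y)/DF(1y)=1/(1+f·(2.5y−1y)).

1 1/2 967/1000
2 1 4787/5000
3 3/2 1829/2000
4 2 453/500
5 5/2 9023/10000
6 3 8959/10000
7 7/2 4379/5000
8 4 8531/10000
f(1y,2.5y) = ((4787/5000)/(9023/10000) − 1)/(3/2) = 1102/27069 ≈ 4.0711%

step 1 [0.5y] swap r/2=33/967: DF=(1 − 33/967·(0))/(1+33/967) = 967/1000 ≈ 0.967000
step 2 [1y] zero: DF = P = 4787/5000 ≈ 0.957400
step 3 [1.5y] zero: DF = P = 1829/2000 ≈ 0.914500
step 4 [2y] zero: DF = P = 453/500 ≈ 0.906000
step 5 [2.5y] zero: DF = P = 9023/10000 ≈ 0.902300
step 6 [3y] swap r/2=347/18477: DF=(1 − 347/18477·(0.967000+0.957400+0.914500+0.906000+0.902300))/(1+347/18477) = 8959/10000 ≈ 0.895900
step 7 [3.5y] bond c/2=1/200: DF=(1815789/2000000 − 1/200·(0.967000+0.957400+0.914500+0.906000+0.902300+0.895900))/(1+1/200) = 4379/5000 ≈ 0.875800
step 8 [4y] swap r/2=1469/72720: DF=(1 − 1469/72720·(0.967000+0.957400+0.914500+0.906000+0.902300+0.895900+0.875800))/(1+1469/72720) = 8531/10000 ≈ 0.853100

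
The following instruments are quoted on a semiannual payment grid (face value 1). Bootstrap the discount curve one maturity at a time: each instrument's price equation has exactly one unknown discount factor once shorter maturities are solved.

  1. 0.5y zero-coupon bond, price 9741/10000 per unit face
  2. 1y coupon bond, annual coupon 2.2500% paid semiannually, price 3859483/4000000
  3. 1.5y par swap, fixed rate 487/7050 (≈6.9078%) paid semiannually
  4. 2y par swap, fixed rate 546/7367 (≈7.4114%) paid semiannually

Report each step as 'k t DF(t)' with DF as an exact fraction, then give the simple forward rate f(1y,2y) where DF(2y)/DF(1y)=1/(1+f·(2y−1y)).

step 1 [0.5y] zero: DF = P = 9741/10000 ≈ 0.974100
step 2 [1y] bond c/2=9/800: DF=(3859483/4000000 − 9/800·(0.974100))/(1+9/800) = 9433/10000 ≈ 0.943300
step 3 [1.5y] swap r/2=487/14100: DF=(1 − 487/14100·(0.974100+0.943300))/(1+487/14100) = 4513/5000 ≈ 0.902600
step 4 [2y] swap r/2=273/7367: DF=(1 − 273/7367·(0.974100+0.943300+0.902600))/(1+273/7367) = 1727/2000 ≈ 0.863500

1 1/2 9741/10000
2 1 9433/10000
3 3/2 4513/5000
4 2 1727/2000
f(1y,2y) = ((9433/10000)/(1727/2000) − 1)/(1) = 798/8635 ≈ 9.2415%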